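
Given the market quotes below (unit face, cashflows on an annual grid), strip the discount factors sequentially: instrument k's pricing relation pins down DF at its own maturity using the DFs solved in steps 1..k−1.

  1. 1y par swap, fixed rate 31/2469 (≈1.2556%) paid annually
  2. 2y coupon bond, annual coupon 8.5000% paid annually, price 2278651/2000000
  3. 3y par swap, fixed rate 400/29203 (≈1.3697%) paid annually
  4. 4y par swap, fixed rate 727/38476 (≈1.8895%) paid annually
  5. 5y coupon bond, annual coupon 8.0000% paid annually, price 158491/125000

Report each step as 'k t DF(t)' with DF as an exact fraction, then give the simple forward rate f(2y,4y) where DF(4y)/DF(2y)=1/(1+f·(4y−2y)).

1 1 2469/2500
2 2 9727/10000
3 3 24/25
4 4 9273/10000
5 5 889/1000
f(2y,4y) = ((9727/10000)/(9273/10000) − 1)/(2) = 227/9273 ≈ 2.4480%

step 1 [1y] swap r/1=31/2469: DF=(1 − 31/2469·(0))/(1+31/2469) = 2469/2500 ≈ 0.987600
step 2 [2y] bond c/1=17/200: DF=(2278651/2000000 − 17/200·(0.987600))/(1+17/200) = 9727/10000 ≈ 0.972700
step 3 [3y] swap r/1=400/29203: DF=(1 − 400/29203·(0.987600+0.972700))/(1+400/29203) = 24/25 ≈ 0.960000
step 4 [4y] swap r/1=727/38476: DF=(1 − 727/38476·(0.987600+0.972700+0.960000))/(1+727/38476) = 9273/10000 ≈ 0.927300
step 5 [5y] bond c/1=2/25: DF=(158491/125000 − 2/25·(0.987600+0.972700+0.960000+0.927300))/(1+2/25) = 889/1000 ≈ 0.889000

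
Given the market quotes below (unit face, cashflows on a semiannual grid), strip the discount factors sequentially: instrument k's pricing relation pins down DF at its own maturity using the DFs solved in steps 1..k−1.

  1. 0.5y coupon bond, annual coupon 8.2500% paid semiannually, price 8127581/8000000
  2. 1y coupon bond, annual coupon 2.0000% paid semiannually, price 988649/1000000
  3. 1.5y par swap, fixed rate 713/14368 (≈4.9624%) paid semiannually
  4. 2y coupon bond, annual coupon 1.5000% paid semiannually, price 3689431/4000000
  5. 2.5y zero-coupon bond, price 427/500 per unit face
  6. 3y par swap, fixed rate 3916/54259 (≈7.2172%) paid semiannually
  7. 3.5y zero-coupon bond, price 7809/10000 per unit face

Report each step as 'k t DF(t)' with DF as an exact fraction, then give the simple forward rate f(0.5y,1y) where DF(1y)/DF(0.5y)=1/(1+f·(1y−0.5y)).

step 1 [0.5y] bond c/2=33/800: DF=(8127581/8000000 − 33/800·(0))/(1+33/800) = 9757/10000 ≈ 0.975700
step 2 [1y] bond c/2=1/100: DF=(988649/1000000 − 1/100·(0.975700))/(1+1/100) = 2423/2500 ≈ 0.969200
step 3 [1.5y] swap r/2=713/28736: DF=(1 − 713/28736·(0.975700+0.969200))/(1+713/28736) = 9287/10000 ≈ 0.928700
step 4 [2y] bond c/2=3/400: DF=(3689431/4000000 − 3/400·(0.975700+0.969200+0.928700))/(1+3/400) = 8941/10000 ≈ 0.894100
step 5 [2.5y] zero: DF = P = 427/500 ≈ 0.854000
step 6 [3y] swap r/2=1958/54259: DF=(1 − 1958/54259·(0.975700+0.969200+0.928700+0.894100+0.854000))/(1+1958/54259) = 4021/5000 ≈ 0.804200
step 7 [3.5y] zero: DF = P = 7809/10000 ≈ 0.780900

1 1/2 9757/10000
2 1 2423/2500
3 3/2 9287/10000
4 2 8941/10000
5 5/2 427/500
6 3 4021/5000
7 7/2 7809/10000
f(0.5y,1y) = ((9757/10000)/(2423/2500) − 1)/(1/2) = 65/4846 ≈ 1.3413%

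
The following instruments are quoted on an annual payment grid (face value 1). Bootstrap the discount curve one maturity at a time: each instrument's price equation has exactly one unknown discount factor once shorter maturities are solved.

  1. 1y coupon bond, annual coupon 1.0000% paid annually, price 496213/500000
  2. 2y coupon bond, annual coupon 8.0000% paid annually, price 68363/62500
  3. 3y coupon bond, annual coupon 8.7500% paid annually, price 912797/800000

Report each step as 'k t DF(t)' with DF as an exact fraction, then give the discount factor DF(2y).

step 1 [1y] bond c/1=1/100: DF=(496213/500000 − 1/100·(0))/(1+1/100) = 4913/5000 ≈ 0.982600
step 2 [2y] bond c/1=2/25: DF=(68363/62500 − 2/25·(0.982600))/(1+2/25) = 47/50 ≈ 0.940000
step 3 [3y] bond c/1=7/80: DF=(912797/800000 − 7/80·(0.982600+0.940000))/(1+7/80) = 1789/2000 ≈ 0.894500

1 1 4913/5000
2 2 47/50
3 3 1789/2000
DF(2y) = 47/50 ≈ 0.940000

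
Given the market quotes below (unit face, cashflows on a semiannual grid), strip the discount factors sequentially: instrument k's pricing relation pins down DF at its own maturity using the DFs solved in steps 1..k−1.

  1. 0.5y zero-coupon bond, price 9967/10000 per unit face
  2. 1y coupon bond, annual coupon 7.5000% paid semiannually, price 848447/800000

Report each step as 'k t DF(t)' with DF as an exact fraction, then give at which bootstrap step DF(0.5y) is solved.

step 1 [0.5y] zero: DF = P = 9967/10000 ≈ 0.996700
step 2 [1y] bond c/2=3/80: DF=(848447/800000 − 3/80·(0.996700))/(1+3/80) = 4931/5000 ≈ 0.986200

1 1/2 9967/10000
2 1 4931/5000
DF(0.5y) is solved at step 1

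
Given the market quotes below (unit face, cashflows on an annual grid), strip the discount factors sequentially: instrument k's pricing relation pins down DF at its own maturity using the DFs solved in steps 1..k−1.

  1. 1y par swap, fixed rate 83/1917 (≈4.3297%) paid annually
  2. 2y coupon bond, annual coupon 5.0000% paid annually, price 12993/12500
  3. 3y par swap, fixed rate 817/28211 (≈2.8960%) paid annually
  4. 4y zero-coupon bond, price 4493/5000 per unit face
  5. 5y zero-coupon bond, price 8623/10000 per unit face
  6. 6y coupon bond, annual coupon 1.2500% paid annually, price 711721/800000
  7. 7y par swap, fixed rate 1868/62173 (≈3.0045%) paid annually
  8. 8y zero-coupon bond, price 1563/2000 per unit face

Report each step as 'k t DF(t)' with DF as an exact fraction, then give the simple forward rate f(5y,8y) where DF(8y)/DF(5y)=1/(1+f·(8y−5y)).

1 1 1917/2000
2 2 9443/10000
3 3 9183/10000
4 4 4493/5000
5 5 8623/10000
6 6 8221/10000
7 7 2033/2500
8 8 1563/2000
f(5y,8y) = ((8623/10000)/(1563/2000) − 1)/(3) = 808/23445 ≈ 3.4464%

step 1 [1y] swap r/1=83/1917: DF=(1 − 83/1917·(0))/(1+83/1917) = 1917/2000 ≈ 0.958500
step 2 [2y] bond c/1=1/20: DF=(12993/12500 − 1/20·(0.958500))/(1+1/20) = 9443/10000 ≈ 0.944300
step 3 [3y] swap r/1=817/28211: DF=(1 − 817/28211·(0.958500+0.944300))/(1+817/28211) = 9183/10000 ≈ 0.918300
step 4 [4y] zero: DF = P = 4493/5000 ≈ 0.898600
step 5 [5y] zero: DF = P = 8623/10000 ≈ 0.862300
step 6 [6y] bond c/1=1/80: DF=(711721/800000 − 1/80·(0.958500+0.944300+0.918300+0.898600+0.862300))/(1+1/80) = 8221/10000 ≈ 0.822100
step 7 [7y] swap r/1=1868/62173: DF=(1 − 1868/62173·(0.958500+0.944300+0.918300+0.898600+0.862300+0.822100))/(1+1868/62173) = 2033/2500 ≈ 0.813200
step 8 [8y] zero: DF = P = 1563/2000 ≈ 0.781500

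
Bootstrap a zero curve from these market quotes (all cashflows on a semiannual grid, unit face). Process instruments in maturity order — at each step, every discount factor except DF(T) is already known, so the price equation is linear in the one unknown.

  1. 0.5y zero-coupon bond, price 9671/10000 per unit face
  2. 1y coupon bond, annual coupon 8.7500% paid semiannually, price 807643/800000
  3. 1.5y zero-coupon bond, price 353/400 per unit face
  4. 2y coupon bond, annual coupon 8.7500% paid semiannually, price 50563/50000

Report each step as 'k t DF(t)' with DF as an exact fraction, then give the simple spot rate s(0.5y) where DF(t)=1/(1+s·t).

step 1 [0.5y] zero: DF = P = 9671/10000 ≈ 0.967100
step 2 [1y] bond c/2=7/160: DF=(807643/800000 − 7/160·(0.967100))/(1+7/160) = 9267/10000 ≈ 0.926700
step 3 [1.5y] zero: DF = P = 353/400 ≈ 0.882500
step 4 [2y] bond c/2=7/160: DF=(50563/50000 − 7/160·(0.967100+0.926700+0.882500))/(1+7/160) = 341/400 ≈ 0.852500

1 1/2 9671/10000
2 1 9267/10000
3 3/2 353/400
4 2 341/400
s(0.5y) = (1/(9671/10000) − 1)/(1/2) = 658/9671 ≈ 6.8038%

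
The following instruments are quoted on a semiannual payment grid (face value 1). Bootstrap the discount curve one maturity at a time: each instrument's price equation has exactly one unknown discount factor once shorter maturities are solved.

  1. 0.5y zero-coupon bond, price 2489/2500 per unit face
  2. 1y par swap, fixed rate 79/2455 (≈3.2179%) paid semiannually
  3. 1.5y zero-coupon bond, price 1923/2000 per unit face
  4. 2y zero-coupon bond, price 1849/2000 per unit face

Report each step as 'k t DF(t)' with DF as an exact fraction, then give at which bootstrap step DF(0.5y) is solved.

step 1 [0.5y] zero: DF = P = 2489/2500 ≈ 0.995600
step 2 [1y] swap r/2=79/4910: DF=(1 − 79/4910·(0.995600))/(1+79/4910) = 2421/2500 ≈ 0.968400
step 3 [1.5y] zero: DF = P = 1923/2000 ≈ 0.961500
step 4 [2y] zero: DF = P = 1849/2000 ≈ 0.924500

1 1/2 2489/2500
2 1 2421/2500
3 3/2 1923/2000
4 2 1849/2000
DF(0.5y) is solved at step 1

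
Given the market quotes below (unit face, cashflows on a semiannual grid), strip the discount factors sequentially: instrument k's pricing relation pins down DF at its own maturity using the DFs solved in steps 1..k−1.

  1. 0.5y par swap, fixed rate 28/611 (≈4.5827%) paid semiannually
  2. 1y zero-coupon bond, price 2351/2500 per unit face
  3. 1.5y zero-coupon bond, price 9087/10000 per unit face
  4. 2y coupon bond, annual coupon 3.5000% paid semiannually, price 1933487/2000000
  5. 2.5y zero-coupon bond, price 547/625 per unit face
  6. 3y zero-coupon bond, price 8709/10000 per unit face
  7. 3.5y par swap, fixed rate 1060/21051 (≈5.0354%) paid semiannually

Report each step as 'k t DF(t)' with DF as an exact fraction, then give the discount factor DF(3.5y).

1 1/2 611/625
2 1 2351/2500
3 3/2 9087/10000
4 2 1803/2000
5 5/2 547/625
6 3 8709/10000
7 7/2 841/1000
DF(3.5y) = 841/1000 ≈ 0.841000

step 1 [0.5y] swap r/2=14/611: DF=(1 − 14/611·(0))/(1+14/611) = 611/625 ≈ 0.977600
step 2 [1y] zero: DF = P = 2351/2500 ≈ 0.940400
step 3 [1.5y] zero: DF = P = 9087/10000 ≈ 0.908700
step 4 [2y] bond c/2=7/400: DF=(1933487/2000000 − 7/400·(0.977600+0.940400+0.908700))/(1+7/400) = 1803/2000 ≈ 0.901500
step 5 [2.5y] zero: DF = P = 547/625 ≈ 0.875200
step 6 [3y] zero: DF = P = 8709/10000 ≈ 0.870900
step 7 [3.5y] swap r/2=530/21051: DF=(1 − 530/21051·(0.977600+0.940400+0.908700+0.901500+0.875200+0.870900))/(1+530/21051) = 841/1000 ≈ 0.841000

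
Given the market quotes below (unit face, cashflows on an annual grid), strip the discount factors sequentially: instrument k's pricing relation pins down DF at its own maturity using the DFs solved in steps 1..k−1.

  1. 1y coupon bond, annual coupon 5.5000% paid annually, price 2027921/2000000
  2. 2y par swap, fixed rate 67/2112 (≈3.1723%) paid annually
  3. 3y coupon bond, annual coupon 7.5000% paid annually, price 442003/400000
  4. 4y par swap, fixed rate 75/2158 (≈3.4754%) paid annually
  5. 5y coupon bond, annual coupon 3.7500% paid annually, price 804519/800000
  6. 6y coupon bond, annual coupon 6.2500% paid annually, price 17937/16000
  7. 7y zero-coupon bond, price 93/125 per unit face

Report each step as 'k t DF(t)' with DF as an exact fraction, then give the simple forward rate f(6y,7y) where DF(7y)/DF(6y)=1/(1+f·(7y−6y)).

step 1 [1y] bond c/1=11/200: DF=(2027921/2000000 − 11/200·(0))/(1+11/200) = 9611/10000 ≈ 0.961100
step 2 [2y] swap r/1=67/2112: DF=(1 − 67/2112·(0.961100))/(1+67/2112) = 9397/10000 ≈ 0.939700
step 3 [3y] bond c/1=3/40: DF=(442003/400000 − 3/40·(0.961100+0.939700))/(1+3/40) = 8953/10000 ≈ 0.895300
step 4 [4y] swap r/1=75/2158: DF=(1 − 75/2158·(0.961100+0.939700+0.895300))/(1+75/2158) = 349/400 ≈ 0.872500
step 5 [5y] bond c/1=3/80: DF=(804519/800000 − 3/80·(0.961100+0.939700+0.895300+0.872500))/(1+3/80) = 8367/10000 ≈ 0.836700
step 6 [6y] bond c/1=1/16: DF=(17937/16000 − 1/16·(0.961100+0.939700+0.895300+0.872500+0.836700))/(1+1/16) = 7901/10000 ≈ 0.790100
step 7 [7y] zero: DF = P = 93/125 ≈ 0.744000

1 1 9611/10000
2 2 9397/10000
3 3 8953/10000
4 4 349/400
5 5 8367/10000
6 6 7901/10000
7 7 93/125
f(6y,7y) = ((7901/10000)/(93/125) − 1)/(1) = 461/7440 ≈ 6.1962%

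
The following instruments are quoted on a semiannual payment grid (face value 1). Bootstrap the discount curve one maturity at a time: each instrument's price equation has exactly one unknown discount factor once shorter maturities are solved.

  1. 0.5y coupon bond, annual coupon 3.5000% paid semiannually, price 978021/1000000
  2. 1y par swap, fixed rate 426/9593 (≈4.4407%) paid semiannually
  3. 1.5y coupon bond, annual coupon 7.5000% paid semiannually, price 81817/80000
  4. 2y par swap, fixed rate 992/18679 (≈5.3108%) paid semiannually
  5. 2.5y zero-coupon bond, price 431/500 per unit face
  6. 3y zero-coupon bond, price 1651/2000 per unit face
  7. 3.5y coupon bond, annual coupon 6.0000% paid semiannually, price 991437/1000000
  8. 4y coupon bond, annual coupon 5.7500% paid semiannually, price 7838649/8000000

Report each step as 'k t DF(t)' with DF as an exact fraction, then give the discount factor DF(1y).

1 1/2 2403/2500
2 1 4787/5000
3 3/2 2291/2500
4 2 563/625
5 5/2 431/500
6 3 1651/2000
7 7/2 4023/5000
8 4 973/1250
DF(1y) = 4787/5000 ≈ 0.957400

step 1 [0.5y] bond c/2=7/400: DF=(978021/1000000 − 7/400·(0))/(1+7/400) = 2403/2500 ≈ 0.961200
step 2 [1y] swap r/2=213/9593: DF=(1 − 213/9593·(0.961200))/(1+213/9593) = 4787/5000 ≈ 0.957400
step 3 [1.5y] bond c/2=3/80: DF=(81817/80000 − 3/80·(0.961200+0.957400))/(1+3/80) = 2291/2500 ≈ 0.916400
step 4 [2y] swap r/2=496/18679: DF=(1 − 496/18679·(0.961200+0.957400+0.916400))/(1+496/18679) = 563/625 ≈ 0.900800
step 5 [2.5y] zero: DF = P = 431/500 ≈ 0.862000
step 6 [3y] zero: DF = P = 1651/2000 ≈ 0.825500
step 7 [3.5y] bond c/2=3/100: DF=(991437/1000000 − 3/100·(0.961200+0.957400+0.916400+0.900800+0.862000+0.825500))/(1+3/100) = 4023/5000 ≈ 0.804600
step 8 [4y] bond c/2=23/800: DF=(7838649/8000000 − 23/800·(0.961200+0.957400+0.916400+0.900800+0.862000+0.825500+0.804600))/(1+23/800) = 973/1250 ≈ 0.778400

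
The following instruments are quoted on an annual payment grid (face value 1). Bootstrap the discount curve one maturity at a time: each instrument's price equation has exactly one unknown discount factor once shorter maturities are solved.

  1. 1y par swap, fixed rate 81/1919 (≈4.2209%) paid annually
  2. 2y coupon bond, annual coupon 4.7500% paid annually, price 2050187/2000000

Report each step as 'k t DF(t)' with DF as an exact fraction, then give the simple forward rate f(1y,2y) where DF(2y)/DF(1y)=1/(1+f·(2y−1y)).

step 1 [1y] swap r/1=81/1919: DF=(1 − 81/1919·(0))/(1+81/1919) = 1919/2000 ≈ 0.959500
step 2 [2y] bond c/1=19/400: DF=(2050187/2000000 − 19/400·(0.959500))/(1+19/400) = 9351/10000 ≈ 0.935100

1 1 1919/2000
2 2 9351/10000
f(1y,2y) = ((1919/2000)/(9351/10000) − 1)/(1) = 244/9351 ≈ 2.6093%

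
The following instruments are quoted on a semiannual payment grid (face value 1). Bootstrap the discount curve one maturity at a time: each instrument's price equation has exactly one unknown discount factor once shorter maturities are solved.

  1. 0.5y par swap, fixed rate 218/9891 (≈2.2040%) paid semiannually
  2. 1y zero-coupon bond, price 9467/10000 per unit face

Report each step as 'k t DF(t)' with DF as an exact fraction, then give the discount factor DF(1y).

step 1 [0.5y] swap r/2=109/9891: DF=(1 − 109/9891·(0))/(1+109/9891) = 9891/10000 ≈ 0.989100
step 2 [1y] zero: DF = P = 9467/10000 ≈ 0.946700

1 1/2 9891/10000
2 1 9467/10000
DF(1y) = 9467/10000 ≈ 0.946700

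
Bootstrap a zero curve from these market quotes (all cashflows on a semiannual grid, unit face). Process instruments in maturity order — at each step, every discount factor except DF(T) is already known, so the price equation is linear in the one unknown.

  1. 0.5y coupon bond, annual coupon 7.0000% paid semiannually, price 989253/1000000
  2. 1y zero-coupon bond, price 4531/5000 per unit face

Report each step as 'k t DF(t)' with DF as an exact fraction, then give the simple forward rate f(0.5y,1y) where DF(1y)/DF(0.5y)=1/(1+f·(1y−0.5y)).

step 1 [0.5y] bond c/2=7/200: DF=(989253/1000000 − 7/200·(0))/(1+7/200) = 4779/5000 ≈ 0.955800
step 2 [1y] zero: DF = P = 4531/5000 ≈ 0.906200

1 1/2 4779/5000
2 1 4531/5000
f(0.5y,1y) = ((4779/5000)/(4531/5000) − 1)/(1/2) = 496/4531 ≈ 10.9468%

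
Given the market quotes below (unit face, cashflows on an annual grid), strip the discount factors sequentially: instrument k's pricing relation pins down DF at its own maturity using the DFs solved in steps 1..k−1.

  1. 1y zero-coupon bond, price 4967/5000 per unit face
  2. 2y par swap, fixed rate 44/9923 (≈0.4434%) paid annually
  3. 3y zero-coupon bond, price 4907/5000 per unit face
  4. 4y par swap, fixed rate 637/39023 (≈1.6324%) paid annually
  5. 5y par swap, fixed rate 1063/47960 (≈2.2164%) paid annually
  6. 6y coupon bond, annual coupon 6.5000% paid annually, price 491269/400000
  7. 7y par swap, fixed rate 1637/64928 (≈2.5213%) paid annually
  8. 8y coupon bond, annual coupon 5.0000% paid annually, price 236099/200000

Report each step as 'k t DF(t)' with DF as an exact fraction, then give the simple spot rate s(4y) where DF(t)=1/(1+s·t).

1 1 4967/5000
2 2 1239/1250
3 3 4907/5000
4 4 9363/10000
5 5 8937/10000
6 6 1721/2000
7 7 8363/10000
8 8 8151/10000
s(4y) = (1/(9363/10000) − 1)/(4) = 637/37452 ≈ 1.7008%

step 1 [1y] zero: DF = P = 4967/5000 ≈ 0.993400
step 2 [2y] swap r/1=44/9923: DF=(1 − 44/9923·(0.993400))/(1+44/9923) = 1239/1250 ≈ 0.991200
step 3 [3y] zero: DF = P = 4907/5000 ≈ 0.981400
step 4 [4y] swap r/1=637/39023: DF=(1 − 637/39023·(0.993400+0.991200+0.981400))/(1+637/39023) = 9363/10000 ≈ 0.936300
step 5 [5y] swap r/1=1063/47960: DF=(1 − 1063/47960·(0.993400+0.991200+0.981400+0.936300))/(1+1063/47960) = 8937/10000 ≈ 0.893700
step 6 [6y] bond c/1=13/200: DF=(491269/400000 − 13/200·(0.993400+0.991200+0.981400+0.936300+0.893700))/(1+13/200) = 1721/2000 ≈ 0.860500
step 7 [7y] swap r/1=1637/64928: DF=(1 − 1637/64928·(0.993400+0.991200+0.981400+0.936300+0.893700+0.860500))/(1+1637/64928) = 8363/10000 ≈ 0.836300
step 8 [8y] bond c/1=1/20: DF=(236099/200000 − 1/20·(0.993400+0.991200+0.981400+0.936300+0.893700+0.860500+0.836300))/(1+1/20) = 8151/10000 ≈ 0.815100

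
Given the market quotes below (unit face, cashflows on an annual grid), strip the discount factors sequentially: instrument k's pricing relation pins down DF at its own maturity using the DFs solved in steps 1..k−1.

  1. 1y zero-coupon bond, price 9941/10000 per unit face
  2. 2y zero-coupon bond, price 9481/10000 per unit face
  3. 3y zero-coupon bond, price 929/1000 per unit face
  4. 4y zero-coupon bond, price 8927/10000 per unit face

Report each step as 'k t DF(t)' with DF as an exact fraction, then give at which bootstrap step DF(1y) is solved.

1 1 9941/10000
2 2 9481/10000
3 3 929/1000
4 4 8927/10000
DF(1y) is solved at step 1

step 1 [1y] zero: DF = P = 9941/10000 ≈ 0.994100
step 2 [2y] zero: DF = P = 9481/10000 ≈ 0.948100
step 3 [3y] zero: DF = P = 929/1000 ≈ 0.929000
step 4 [4y] zero: DF = P = 8927/10000 ≈ 0.892700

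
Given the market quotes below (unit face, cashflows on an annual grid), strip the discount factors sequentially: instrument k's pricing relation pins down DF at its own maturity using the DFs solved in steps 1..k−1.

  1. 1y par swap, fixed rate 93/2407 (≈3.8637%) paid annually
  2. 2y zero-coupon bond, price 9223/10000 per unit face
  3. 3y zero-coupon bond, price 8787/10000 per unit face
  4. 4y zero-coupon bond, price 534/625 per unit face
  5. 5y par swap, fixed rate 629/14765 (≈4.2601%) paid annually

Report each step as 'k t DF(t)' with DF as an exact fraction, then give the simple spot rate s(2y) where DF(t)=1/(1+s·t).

step 1 [1y] swap r/1=93/2407: DF=(1 − 93/2407·(0))/(1+93/2407) = 2407/2500 ≈ 0.962800
step 2 [2y] zero: DF = P = 9223/10000 ≈ 0.922300
step 3 [3y] zero: DF = P = 8787/10000 ≈ 0.878700
step 4 [4y] zero: DF = P = 534/625 ≈ 0.854400
step 5 [5y] swap r/1=629/14765: DF=(1 − 629/14765·(0.962800+0.922300+0.878700+0.854400))/(1+629/14765) = 8113/10000 ≈ 0.811300

1 1 2407/2500
2 2 9223/10000
3 3 8787/10000
4 4 534/625
5 5 8113/10000
s(2y) = (1/(9223/10000) − 1)/(2) = 777/18446 ≈ 4.2123%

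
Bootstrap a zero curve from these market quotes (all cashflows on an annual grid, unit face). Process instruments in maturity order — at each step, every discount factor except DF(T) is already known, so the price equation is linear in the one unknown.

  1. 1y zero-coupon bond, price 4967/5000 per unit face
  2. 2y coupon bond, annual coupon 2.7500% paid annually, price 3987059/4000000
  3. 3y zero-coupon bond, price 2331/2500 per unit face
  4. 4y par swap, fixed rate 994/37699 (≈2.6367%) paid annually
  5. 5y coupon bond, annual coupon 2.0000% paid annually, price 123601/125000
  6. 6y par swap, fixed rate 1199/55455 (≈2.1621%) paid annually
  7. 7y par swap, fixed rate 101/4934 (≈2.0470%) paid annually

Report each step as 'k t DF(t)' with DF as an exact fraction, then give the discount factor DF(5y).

1 1 4967/5000
2 2 1887/2000
3 3 2331/2500
4 4 4503/5000
5 5 1791/2000
6 6 8801/10000
7 7 8687/10000
DF(5y) = 1791/2000 ≈ 0.895500

step 1 [1y] zero: DF = P = 4967/5000 ≈ 0.993400
step 2 [2y] bond c/1=11/400: DF=(3987059/4000000 − 11/400·(0.993400))/(1+11/400) = 1887/2000 ≈ 0.943500
step 3 [3y] zero: DF = P = 2331/2500 ≈ 0.932400
step 4 [4y] swap r/1=994/37699: DF=(1 − 994/37699·(0.993400+0.943500+0.932400))/(1+994/37699) = 4503/5000 ≈ 0.900600
step 5 [5y] bond c/1=1/50: DF=(123601/125000 − 1/50·(0.993400+0.943500+0.932400+0.900600))/(1+1/50) = 1791/2000 ≈ 0.895500
step 6 [6y] swap r/1=1199/55455: DF=(1 − 1199/55455·(0.993400+0.943500+0.932400+0.900600+0.895500))/(1+1199/55455) = 8801/10000 ≈ 0.880100
step 7 [7y] swap r/1=101/4934: DF=(1 − 101/4934·(0.993400+0.943500+0.932400+0.900600+0.895500+0.880100))/(1+101/4934) = 8687/10000 ≈ 0.868700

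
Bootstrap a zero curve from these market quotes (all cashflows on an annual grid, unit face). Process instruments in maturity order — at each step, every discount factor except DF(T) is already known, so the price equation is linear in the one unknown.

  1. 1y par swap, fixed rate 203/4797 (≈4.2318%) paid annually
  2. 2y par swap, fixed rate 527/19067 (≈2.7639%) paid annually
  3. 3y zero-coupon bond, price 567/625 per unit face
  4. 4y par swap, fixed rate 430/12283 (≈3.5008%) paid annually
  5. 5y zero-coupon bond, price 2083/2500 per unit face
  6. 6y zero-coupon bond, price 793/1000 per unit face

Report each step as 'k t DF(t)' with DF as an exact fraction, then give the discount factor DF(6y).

1 1 4797/5000
2 2 9473/10000
3 3 567/625
4 4 871/1000
5 5 2083/2500
6 6 793/1000
DF(6y) = 793/1000 ≈ 0.793000

step 1 [1y] swap r/1=203/4797: DF=(1 − 203/4797·(0))/(1+203/4797) = 4797/5000 ≈ 0.959400
step 2 [2y] swap r/1=527/19067: DF=(1 − 527/19067·(0.959400))/(1+527/19067) = 9473/10000 ≈ 0.947300
step 3 [3y] zero: DF = P = 567/625 ≈ 0.907200
step 4 [4y] swap r/1=430/12283: DF=(1 − 430/12283·(0.959400+0.947300+0.907200))/(1+430/12283) = 871/1000 ≈ 0.871000
step 5 [5y] zero: DF = P = 2083/2500 ≈ 0.833200
step 6 [6y] zero: DF = P = 793/1000 ≈ 0.793000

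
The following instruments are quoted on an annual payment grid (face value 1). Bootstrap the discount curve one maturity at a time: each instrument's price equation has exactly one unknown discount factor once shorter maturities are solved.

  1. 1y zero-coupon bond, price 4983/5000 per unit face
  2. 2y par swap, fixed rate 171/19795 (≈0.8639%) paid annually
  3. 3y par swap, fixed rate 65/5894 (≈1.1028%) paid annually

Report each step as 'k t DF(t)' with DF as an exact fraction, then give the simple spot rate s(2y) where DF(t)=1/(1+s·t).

step 1 [1y] zero: DF = P = 4983/5000 ≈ 0.996600
step 2 [2y] swap r/1=171/19795: DF=(1 − 171/19795·(0.996600))/(1+171/19795) = 9829/10000 ≈ 0.982900
step 3 [3y] swap r/1=65/5894: DF=(1 − 65/5894·(0.996600+0.982900))/(1+65/5894) = 387/400 ≈ 0.967500

1 1 4983/5000
2 2 9829/10000
3 3 387/400
s(2y) = (1/(9829/10000) − 1)/(2) = 171/19658 ≈ 0.8699%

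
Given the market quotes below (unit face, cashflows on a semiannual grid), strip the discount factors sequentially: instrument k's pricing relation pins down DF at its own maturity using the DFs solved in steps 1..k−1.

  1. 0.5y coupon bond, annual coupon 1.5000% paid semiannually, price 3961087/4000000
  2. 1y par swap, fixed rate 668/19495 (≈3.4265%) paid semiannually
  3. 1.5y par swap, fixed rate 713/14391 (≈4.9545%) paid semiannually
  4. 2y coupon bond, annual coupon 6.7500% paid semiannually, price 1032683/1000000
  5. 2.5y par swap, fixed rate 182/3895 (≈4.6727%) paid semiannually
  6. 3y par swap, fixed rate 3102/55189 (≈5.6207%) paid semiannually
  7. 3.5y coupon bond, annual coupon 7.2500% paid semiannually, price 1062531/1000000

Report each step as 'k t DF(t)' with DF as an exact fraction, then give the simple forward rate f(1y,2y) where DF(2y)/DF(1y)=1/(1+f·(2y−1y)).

step 1 [0.5y] bond c/2=3/400: DF=(3961087/4000000 − 3/400·(0))/(1+3/400) = 9829/10000 ≈ 0.982900
step 2 [1y] swap r/2=334/19495: DF=(1 − 334/19495·(0.982900))/(1+334/19495) = 4833/5000 ≈ 0.966600
step 3 [1.5y] swap r/2=713/28782: DF=(1 − 713/28782·(0.982900+0.966600))/(1+713/28782) = 9287/10000 ≈ 0.928700
step 4 [2y] bond c/2=27/800: DF=(1032683/1000000 − 27/800·(0.982900+0.966600+0.928700))/(1+27/800) = 181/200 ≈ 0.905000
step 5 [2.5y] swap r/2=91/3895: DF=(1 − 91/3895·(0.982900+0.966600+0.928700+0.905000))/(1+91/3895) = 2227/2500 ≈ 0.890800
step 6 [3y] swap r/2=1551/55189: DF=(1 − 1551/55189·(0.982900+0.966600+0.928700+0.905000+0.890800))/(1+1551/55189) = 8449/10000 ≈ 0.844900
step 7 [3.5y] bond c/2=29/800: DF=(1062531/1000000 − 29/800·(0.982900+0.966600+0.928700+0.905000+0.890800+0.844900))/(1+29/800) = 8323/10000 ≈ 0.832300

1 1/2 9829/10000
2 1 4833/5000
3 3/2 9287/10000
4 2 181/200
5 5/2 2227/2500
6 3 8449/10000
7 7/2 8323/10000
f(1y,2y) = ((4833/5000)/(181/200) − 1)/(1) = 308/4525 ≈ 6.8066%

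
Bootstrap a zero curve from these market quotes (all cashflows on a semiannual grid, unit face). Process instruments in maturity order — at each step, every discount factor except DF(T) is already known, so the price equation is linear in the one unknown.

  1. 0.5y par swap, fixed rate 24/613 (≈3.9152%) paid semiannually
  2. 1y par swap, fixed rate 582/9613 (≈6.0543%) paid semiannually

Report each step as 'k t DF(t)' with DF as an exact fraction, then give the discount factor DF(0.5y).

1 1/2 613/625
2 1 4709/5000
DF(0.5y) = 613/625 ≈ 0.980800

step 1 [0.5y] swap r/2=12/613: DF=(1 − 12/613·(0))/(1+12/613) = 613/625 ≈ 0.980800
step 2 [1y] swap r/2=291/9613: DF=(1 − 291/9613·(0.980800))/(1+291/9613) = 4709/5000 ≈ 0.941800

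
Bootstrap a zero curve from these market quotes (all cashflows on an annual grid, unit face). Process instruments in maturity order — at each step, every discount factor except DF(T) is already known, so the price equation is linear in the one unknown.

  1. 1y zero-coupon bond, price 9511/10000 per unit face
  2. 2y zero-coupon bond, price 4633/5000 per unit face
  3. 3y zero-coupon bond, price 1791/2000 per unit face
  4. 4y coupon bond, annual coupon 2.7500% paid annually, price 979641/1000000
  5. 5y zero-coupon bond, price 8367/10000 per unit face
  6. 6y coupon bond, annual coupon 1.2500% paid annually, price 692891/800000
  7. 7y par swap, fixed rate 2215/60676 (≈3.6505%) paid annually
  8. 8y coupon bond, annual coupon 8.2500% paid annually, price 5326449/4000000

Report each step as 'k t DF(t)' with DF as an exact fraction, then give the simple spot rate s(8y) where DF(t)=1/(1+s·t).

step 1 [1y] zero: DF = P = 9511/10000 ≈ 0.951100
step 2 [2y] zero: DF = P = 4633/5000 ≈ 0.926600
step 3 [3y] zero: DF = P = 1791/2000 ≈ 0.895500
step 4 [4y] bond c/1=11/400: DF=(979641/1000000 − 11/400·(0.951100+0.926600+0.895500))/(1+11/400) = 1099/1250 ≈ 0.879200
step 5 [5y] zero: DF = P = 8367/10000 ≈ 0.836700
step 6 [6y] bond c/1=1/80: DF=(692891/800000 − 1/80·(0.951100+0.926600+0.895500+0.879200+0.836700))/(1+1/80) = 4/5 ≈ 0.800000
step 7 [7y] swap r/1=2215/60676: DF=(1 − 2215/60676·(0.951100+0.926600+0.895500+0.879200+0.836700+0.800000))/(1+2215/60676) = 1557/2000 ≈ 0.778500
step 8 [8y] bond c/1=33/400: DF=(5326449/4000000 − 33/400·(0.951100+0.926600+0.895500+0.879200+0.836700+0.800000+0.778500))/(1+33/400) = 7677/10000 ≈ 0.767700

1 1 9511/10000
2 2 4633/5000
3 3 1791/2000
4 4 1099/1250
5 5 8367/10000
6 6 4/5
7 7 1557/2000
8 8 7677/10000
s(8y) = (1/(7677/10000) − 1)/(8) = 2323/61416 ≈ 3.7824%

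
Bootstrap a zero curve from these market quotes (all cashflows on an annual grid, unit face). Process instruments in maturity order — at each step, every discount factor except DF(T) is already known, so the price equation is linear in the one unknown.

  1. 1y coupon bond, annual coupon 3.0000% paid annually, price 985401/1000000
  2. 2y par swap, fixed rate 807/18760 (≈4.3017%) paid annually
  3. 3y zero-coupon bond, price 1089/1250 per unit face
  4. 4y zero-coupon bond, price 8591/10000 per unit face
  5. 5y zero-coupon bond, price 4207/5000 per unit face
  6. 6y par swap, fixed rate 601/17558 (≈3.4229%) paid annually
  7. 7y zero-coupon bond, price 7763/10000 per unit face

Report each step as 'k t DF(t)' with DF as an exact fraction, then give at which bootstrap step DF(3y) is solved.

1 1 9567/10000
2 2 9193/10000
3 3 1089/1250
4 4 8591/10000
5 5 4207/5000
6 6 8197/10000
7 7 7763/10000
DF(3y) is solved at step 3

step 1 [1y] bond c/1=3/100: DF=(985401/1000000 − 3/100·(0))/(1+3/100) = 9567/10000 ≈ 0.956700
step 2 [2y] swap r/1=807/18760: DF=(1 − 807/18760·(0.956700))/(1+807/18760) = 9193/10000 ≈ 0.919300
step 3 [3y] zero: DF = P = 1089/1250 ≈ 0.871200
step 4 [4y] zero: DF = P = 8591/10000 ≈ 0.859100
step 5 [5y] zero: DF = P = 4207/5000 ≈ 0.841400
step 6 [6y] swap r/1=601/17558: DF=(1 − 601/17558·(0.956700+0.919300+0.871200+0.859100+0.841400))/(1+601/17558) = 8197/10000 ≈ 0.819700
step 7 [7y] zero: DF = P = 7763/10000 ≈ 0.776300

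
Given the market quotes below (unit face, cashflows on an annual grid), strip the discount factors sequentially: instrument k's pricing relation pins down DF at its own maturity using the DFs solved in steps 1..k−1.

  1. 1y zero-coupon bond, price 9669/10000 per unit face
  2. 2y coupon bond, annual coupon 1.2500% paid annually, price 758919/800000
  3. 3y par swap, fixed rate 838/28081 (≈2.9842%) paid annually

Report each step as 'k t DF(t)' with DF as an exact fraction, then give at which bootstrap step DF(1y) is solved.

step 1 [1y] zero: DF = P = 9669/10000 ≈ 0.966900
step 2 [2y] bond c/1=1/80: DF=(758919/800000 − 1/80·(0.966900))/(1+1/80) = 37/40 ≈ 0.925000
step 3 [3y] swap r/1=838/28081: DF=(1 − 838/28081·(0.966900+0.925000))/(1+838/28081) = 4581/5000 ≈ 0.916200

1 1 9669/10000
2 2 37/40
3 3 4581/5000
DF(1y) is solved at step 1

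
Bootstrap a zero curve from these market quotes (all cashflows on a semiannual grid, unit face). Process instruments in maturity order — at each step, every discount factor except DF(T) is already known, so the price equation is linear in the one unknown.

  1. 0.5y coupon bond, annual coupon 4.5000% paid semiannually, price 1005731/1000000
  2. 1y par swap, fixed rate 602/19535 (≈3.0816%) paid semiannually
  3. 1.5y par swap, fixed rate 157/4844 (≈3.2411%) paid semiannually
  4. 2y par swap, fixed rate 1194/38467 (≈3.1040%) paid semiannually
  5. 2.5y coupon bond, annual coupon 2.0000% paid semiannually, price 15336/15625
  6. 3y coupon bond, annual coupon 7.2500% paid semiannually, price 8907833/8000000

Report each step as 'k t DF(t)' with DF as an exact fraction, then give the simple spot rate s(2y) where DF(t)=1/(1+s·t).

step 1 [0.5y] bond c/2=9/400: DF=(1005731/1000000 − 9/400·(0))/(1+9/400) = 2459/2500 ≈ 0.983600
step 2 [1y] swap r/2=301/19535: DF=(1 − 301/19535·(0.983600))/(1+301/19535) = 9699/10000 ≈ 0.969900
step 3 [1.5y] swap r/2=157/9688: DF=(1 − 157/9688·(0.983600+0.969900))/(1+157/9688) = 9529/10000 ≈ 0.952900
step 4 [2y] swap r/2=597/38467: DF=(1 − 597/38467·(0.983600+0.969900+0.952900))/(1+597/38467) = 9403/10000 ≈ 0.940300
step 5 [2.5y] bond c/2=1/100: DF=(15336/15625 − 1/100·(0.983600+0.969900+0.952900+0.940300))/(1+1/100) = 9337/10000 ≈ 0.933700
step 6 [3y] bond c/2=29/800: DF=(8907833/8000000 − 29/800·(0.983600+0.969900+0.952900+0.940300+0.933700))/(1+29/800) = 9073/10000 ≈ 0.907300

1 1/2 2459/2500
2 1 9699/10000
3 3/2 9529/10000
4 2 9403/10000
5 5/2 9337/10000
6 3 9073/10000
s(2y) = (1/(9403/10000) − 1)/(2) = 597/18806 ≈ 3.1745%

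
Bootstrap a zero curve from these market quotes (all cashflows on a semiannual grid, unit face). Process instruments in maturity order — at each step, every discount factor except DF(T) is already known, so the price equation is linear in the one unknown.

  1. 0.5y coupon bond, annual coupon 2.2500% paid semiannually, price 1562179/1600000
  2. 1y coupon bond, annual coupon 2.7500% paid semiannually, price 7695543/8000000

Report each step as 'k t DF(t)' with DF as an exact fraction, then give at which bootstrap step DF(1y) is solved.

step 1 [0.5y] bond c/2=9/800: DF=(1562179/1600000 − 9/800·(0))/(1+9/800) = 1931/2000 ≈ 0.965500
step 2 [1y] bond c/2=11/800: DF=(7695543/8000000 − 11/800·(0.965500))/(1+11/800) = 4679/5000 ≈ 0.935800

1 1/2 1931/2000
2 1 4679/5000
DF(1y) is solved at step 2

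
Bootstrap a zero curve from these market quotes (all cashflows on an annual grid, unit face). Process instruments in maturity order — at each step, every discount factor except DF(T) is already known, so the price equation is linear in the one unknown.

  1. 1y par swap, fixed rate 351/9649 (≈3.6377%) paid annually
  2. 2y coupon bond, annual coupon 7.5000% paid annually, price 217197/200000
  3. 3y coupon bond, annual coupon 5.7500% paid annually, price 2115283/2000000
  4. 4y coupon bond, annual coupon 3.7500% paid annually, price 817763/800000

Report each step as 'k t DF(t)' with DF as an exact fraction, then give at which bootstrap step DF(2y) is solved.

1 1 9649/10000
2 2 9429/10000
3 3 2241/2500
4 4 8839/10000
DF(2y) is solved at step 2

step 1 [1y] swap r/1=351/9649: DF=(1 − 351/9649·(0))/(1+351/9649) = 9649/10000 ≈ 0.964900
step 2 [2y] bond c/1=3/40: DF=(217197/200000 − 3/40·(0.964900))/(1+3/40) = 9429/10000 ≈ 0.942900
step 3 [3y] bond c/1=23/400: DF=(2115283/2000000 − 23/400·(0.964900+0.942900))/(1+23/400) = 2241/2500 ≈ 0.896400
step 4 [4y] bond c/1=3/80: DF=(817763/800000 − 3/80·(0.964900+0.942900+0.896400))/(1+3/80) = 8839/10000 ≈ 0.883900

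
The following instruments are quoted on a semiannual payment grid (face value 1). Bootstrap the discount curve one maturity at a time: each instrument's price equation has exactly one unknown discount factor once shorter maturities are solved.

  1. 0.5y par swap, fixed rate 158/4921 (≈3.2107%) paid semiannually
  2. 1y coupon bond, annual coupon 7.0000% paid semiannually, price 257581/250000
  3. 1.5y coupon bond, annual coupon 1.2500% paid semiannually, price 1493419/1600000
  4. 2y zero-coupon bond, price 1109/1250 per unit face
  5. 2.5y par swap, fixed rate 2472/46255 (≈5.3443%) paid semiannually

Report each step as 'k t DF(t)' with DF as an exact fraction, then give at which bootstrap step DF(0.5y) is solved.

1 1/2 4921/5000
2 1 4811/5000
3 3/2 1831/2000
4 2 1109/1250
5 5/2 2191/2500
DF(0.5y) is solved at step 1

step 1 [0.5y] swap r/2=79/4921: DF=(1 − 79/4921·(0))/(1+79/4921) = 4921/5000 ≈ 0.984200
step 2 [1y] bond c/2=7/200: DF=(257581/250000 − 7/200·(0.984200))/(1+7/200) = 4811/5000 ≈ 0.962200
step 3 [1.5y] bond c/2=1/160: DF=(1493419/1600000 − 1/160·(0.984200+0.962200))/(1+1/160) = 1831/2000 ≈ 0.915500
step 4 [2y] zero: DF = P = 1109/1250 ≈ 0.887200
step 5 [2.5y] swap r/2=1236/46255: DF=(1 − 1236/46255·(0.984200+0.962200+0.915500+0.887200))/(1+1236/46255) = 2191/2500 ≈ 0.876400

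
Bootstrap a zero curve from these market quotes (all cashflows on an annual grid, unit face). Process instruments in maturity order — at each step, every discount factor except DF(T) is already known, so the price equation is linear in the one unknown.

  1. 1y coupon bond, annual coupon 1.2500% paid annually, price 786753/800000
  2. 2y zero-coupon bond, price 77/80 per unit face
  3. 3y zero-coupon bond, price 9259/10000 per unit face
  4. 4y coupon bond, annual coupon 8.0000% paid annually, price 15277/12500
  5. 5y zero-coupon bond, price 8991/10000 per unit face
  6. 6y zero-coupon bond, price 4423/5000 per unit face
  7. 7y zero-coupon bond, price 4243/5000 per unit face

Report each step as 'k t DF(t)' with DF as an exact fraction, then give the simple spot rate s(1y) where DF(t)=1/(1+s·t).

1 1 9713/10000
2 2 77/80
3 3 9259/10000
4 4 4599/5000
5 5 8991/10000
6 6 4423/5000
7 7 4243/5000
s(1y) = (1/(9713/10000) − 1)/(1) = 287/9713 ≈ 2.9548%

step 1 [1y] bond c/1=1/80: DF=(786753/800000 − 1/80·(0))/(1+1/80) = 9713/10000 ≈ 0.971300
step 2 [2y] zero: DF = P = 77/80 ≈ 0.962500
step 3 [3y] zero: DF = P = 9259/10000 ≈ 0.925900
step 4 [4y] bond c/1=2/25: DF=(15277/12500 − 2/25·(0.971300+0.962500+0.925900))/(1+2/25) = 4599/5000 ≈ 0.919800
step 5 [5y] zero: DF = P = 8991/10000 ≈ 0.899100
step 6 [6y] zero: DF = P = 4423/5000 ≈ 0.884600
step 7 [7y] zero: DF = P = 4243/5000 ≈ 0.848600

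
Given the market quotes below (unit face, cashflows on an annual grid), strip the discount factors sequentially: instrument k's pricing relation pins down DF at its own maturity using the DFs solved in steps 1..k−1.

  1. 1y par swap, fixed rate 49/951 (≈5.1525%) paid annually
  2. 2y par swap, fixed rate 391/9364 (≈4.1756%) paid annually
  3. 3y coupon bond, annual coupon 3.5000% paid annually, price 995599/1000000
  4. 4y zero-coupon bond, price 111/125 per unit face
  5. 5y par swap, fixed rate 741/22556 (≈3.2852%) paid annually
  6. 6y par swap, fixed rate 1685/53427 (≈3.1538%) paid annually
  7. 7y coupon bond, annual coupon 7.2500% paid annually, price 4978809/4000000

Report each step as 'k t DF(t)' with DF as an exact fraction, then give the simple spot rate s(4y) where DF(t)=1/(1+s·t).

1 1 951/1000
2 2 4609/5000
3 3 4493/5000
4 4 111/125
5 5 4259/5000
6 6 1663/2000
7 7 3997/5000
s(4y) = (1/(111/125) − 1)/(4) = 7/222 ≈ 3.1532%

step 1 [1y] swap r/1=49/951: DF=(1 − 49/951·(0))/(1+49/951) = 951/1000 ≈ 0.951000
step 2 [2y] swap r/1=391/9364: DF=(1 − 391/9364·(0.951000))/(1+391/9364) = 4609/5000 ≈ 0.921800
step 3 [3y] bond c/1=7/200: DF=(995599/1000000 − 7/200·(0.951000+0.921800))/(1+7/200) = 4493/5000 ≈ 0.898600
step 4 [4y] zero: DF = P = 111/125 ≈ 0.888000
step 5 [5y] swap r/1=741/22556: DF=(1 − 741/22556·(0.951000+0.921800+0.898600+0.888000))/(1+741/22556) = 4259/5000 ≈ 0.851800
step 6 [6y] swap r/1=1685/53427: DF=(1 − 1685/53427·(0.951000+0.921800+0.898600+0.888000+0.851800))/(1+1685/53427) = 1663/2000 ≈ 0.831500
step 7 [7y] bond c/1=29/400: DF=(4978809/4000000 − 29/400·(0.951000+0.921800+0.898600+0.888000+0.851800+0.831500))/(1+29/400) = 3997/5000 ≈ 0.799400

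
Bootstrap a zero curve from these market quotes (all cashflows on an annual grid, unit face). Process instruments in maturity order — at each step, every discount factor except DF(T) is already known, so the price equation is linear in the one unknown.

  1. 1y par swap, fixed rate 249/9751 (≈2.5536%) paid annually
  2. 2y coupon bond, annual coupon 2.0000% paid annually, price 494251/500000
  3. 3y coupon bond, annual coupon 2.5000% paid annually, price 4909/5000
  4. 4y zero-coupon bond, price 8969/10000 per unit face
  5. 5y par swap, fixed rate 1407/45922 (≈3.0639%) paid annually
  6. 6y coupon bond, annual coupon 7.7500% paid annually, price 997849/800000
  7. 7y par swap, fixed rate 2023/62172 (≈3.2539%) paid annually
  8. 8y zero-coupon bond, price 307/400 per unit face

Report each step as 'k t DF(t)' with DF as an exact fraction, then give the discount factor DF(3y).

1 1 9751/10000
2 2 19/20
3 3 9109/10000
4 4 8969/10000
5 5 8593/10000
6 6 8273/10000
7 7 7977/10000
8 8 307/400
DF(3y) = 9109/10000 ≈ 0.910900

step 1 [1y] swap r/1=249/9751: DF=(1 − 249/9751·(0))/(1+249/9751) = 9751/10000 ≈ 0.975100
step 2 [2y] bond c/1=1/50: DF=(494251/500000 − 1/50·(0.975100))/(1+1/50) = 19/20 ≈ 0.950000
step 3 [3y] bond c/1=1/40: DF=(4909/5000 − 1/40·(0.975100+0.950000))/(1+1/40) = 9109/10000 ≈ 0.910900
step 4 [4y] zero: DF = P = 8969/10000 ≈ 0.896900
step 5 [5y] swap r/1=1407/45922: DF=(1 − 1407/45922·(0.975100+0.950000+0.910900+0.896900))/(1+1407/45922) = 8593/10000 ≈ 0.859300
step 6 [6y] bond c/1=31/400: DF=(997849/800000 − 31/400·(0.975100+0.950000+0.910900+0.896900+0.859300))/(1+31/400) = 8273/10000 ≈ 0.827300
step 7 [7y] swap r/1=2023/62172: DF=(1 − 2023/62172·(0.975100+0.950000+0.910900+0.896900+0.859300+0.827300))/(1+2023/62172) = 7977/10000 ≈ 0.797700
step 8 [8y] zero: DF = P = 307/400 ≈ 0.767500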